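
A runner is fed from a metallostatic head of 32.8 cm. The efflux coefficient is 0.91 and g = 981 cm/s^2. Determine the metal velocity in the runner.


Formula: v = Cd * sqrt(2 * g * h)  (Torricelli with discharge coefficient)
2*g*h = 2 * 981 * 32.8 = 64353.6 cm^2/s^2
sqrt(64353.6) = 253.68011 cm/s
v = 0.91 * 253.68011 = 230.8489 cm/s

230.8489 cm/s


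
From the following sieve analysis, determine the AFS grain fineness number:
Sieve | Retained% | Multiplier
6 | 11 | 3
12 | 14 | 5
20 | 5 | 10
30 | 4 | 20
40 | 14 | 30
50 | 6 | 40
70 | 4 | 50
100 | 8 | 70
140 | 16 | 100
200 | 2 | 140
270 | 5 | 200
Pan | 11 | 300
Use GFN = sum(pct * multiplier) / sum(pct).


Formula: GFN = sum(pct * multiplier) / sum(pct)
sum(pct * multiplier) = 7833
sum(pct) = 100
GFN = 7833 / 100 = 78.33


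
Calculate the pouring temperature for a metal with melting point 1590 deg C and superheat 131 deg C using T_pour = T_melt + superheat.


Formula: T_pour = T_melt + Superheat
T_pour = 1590 + 131 = 1721 deg C

1721 deg C


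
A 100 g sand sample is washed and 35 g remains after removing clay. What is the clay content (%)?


Formula: Clay% = (W_total - W_washed) / W_total * 100
Clay mass = 100 - 35 = 65 g
Clay% = 65 / 100 * 100 = 65.0000%

Answer: 65.0000%


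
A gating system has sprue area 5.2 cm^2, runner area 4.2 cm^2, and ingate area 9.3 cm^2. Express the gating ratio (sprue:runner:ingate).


Sprue:Runner:Ingate = 1 : 4.2/5.2 : 9.3/5.2 = 1:0.81:1.79

1:0.81:1.79


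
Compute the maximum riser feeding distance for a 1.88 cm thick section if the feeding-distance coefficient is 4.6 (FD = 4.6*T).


Formula: FD = 4.6 * T  (riser feeding-distance rule)
FD = 4.6 * 1.88 cm = 8.6480 cm

Final answer: 8.6480 cm


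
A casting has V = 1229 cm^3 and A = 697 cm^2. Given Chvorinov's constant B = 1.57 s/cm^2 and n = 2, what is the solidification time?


Formula: t_s = B * (V/A)^n  (Chvorinov's rule, n=2)
Modulus M = V/A = 1229/697 = 1.763271 cm
M^2 = 1.763271^2 = 3.109125 cm^2
t_s = 1.57 * 3.109125 = 4.8813 s

Final answer: 4.8813 s


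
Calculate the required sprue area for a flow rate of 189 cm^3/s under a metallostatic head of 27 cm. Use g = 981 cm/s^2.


Formula: v = sqrt(2*g*h), A = Q/v
Velocity: v = sqrt(2 * 981 * 27) = sqrt(52974) = 230.1608 cm/s
Sprue area: A = Q / v = 189 / 230.1608 = 0.8212 cm^2

Answer: 0.8212 cm^2


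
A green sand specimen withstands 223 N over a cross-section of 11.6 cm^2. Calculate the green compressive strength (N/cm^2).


Formula: Compressive Strength = Force / Area
Strength = 223 N / 11.6 cm^2 = 19.2241 N/cm^2

Final answer: 19.2241 N/cm^2


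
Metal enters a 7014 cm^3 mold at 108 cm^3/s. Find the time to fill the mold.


Formula: t_fill = V_mold / Q_flow
t = 7014 cm^3 / 108 cm^3/s = 64.9444 s

Final answer: 64.9444 s


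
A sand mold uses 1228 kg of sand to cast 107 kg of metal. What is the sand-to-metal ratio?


Formula: Sand-to-Metal Ratio = W_sand / W_metal
Ratio = 1228 kg / 107 kg = 11.4766

Answer: 11.4766


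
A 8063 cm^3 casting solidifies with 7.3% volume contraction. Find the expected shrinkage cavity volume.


Formula: V_shrink = V_casting * shrinkage_pct / 100
V_shrink = 8063 cm^3 * 7.3 / 100 = 588.5990 cm^3

Answer: 588.5990 cm^3


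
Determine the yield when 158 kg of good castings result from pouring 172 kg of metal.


Formula: Casting Yield = (W_good / W_total) * 100
Yield = (158 kg / 172 kg) * 100 = 91.8605%

91.8605%


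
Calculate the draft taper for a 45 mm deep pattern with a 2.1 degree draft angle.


Formula: taper = depth * tan(draft_angle)
tan(2.1 deg) = 0.0366683
taper = 45 mm * 0.0366683 = 1.6501 mm

Final answer: 1.6501 mm


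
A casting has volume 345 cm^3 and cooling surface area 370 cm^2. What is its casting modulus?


Formula: Casting Modulus M = V / A
M = 345 cm^3 / 370 cm^2 = 0.9324 cm

0.9324 cm


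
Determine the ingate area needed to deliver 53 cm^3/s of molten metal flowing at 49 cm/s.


Formula: A_ingate = Q / v  (continuity equation)
A = 53 cm^3/s / 49 cm/s = 1.0816 cm^2

1.0816 cm^2


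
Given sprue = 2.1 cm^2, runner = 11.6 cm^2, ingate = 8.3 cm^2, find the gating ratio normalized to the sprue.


Sprue:Runner:Ingate = 1 : 11.6/2.1 : 8.3/2.1 = 1:5.52:3.95

Answer: 1:5.52:3.95


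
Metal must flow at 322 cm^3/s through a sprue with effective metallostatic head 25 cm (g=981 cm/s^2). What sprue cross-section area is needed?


Formula: v = sqrt(2*g*h), A = Q/v
Velocity: v = sqrt(2 * 981 * 25) = sqrt(49050) = 221.4723 cm/s
Sprue area: A = Q / v = 322 / 221.4723 = 1.4539 cm^2


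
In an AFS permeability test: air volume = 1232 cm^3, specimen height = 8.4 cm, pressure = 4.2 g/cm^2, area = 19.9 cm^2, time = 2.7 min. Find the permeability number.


Formula: Permeability Number P = (V * H) / (p * A * t)
Numerator: V * H = 1232 * 8.4 = 10348.8
Denominator: p * A * t = 4.2 * 19.9 * 2.7 = 225.666
P = 10348.8 / 225.666 = 45.8589

Final answer: 45.8589


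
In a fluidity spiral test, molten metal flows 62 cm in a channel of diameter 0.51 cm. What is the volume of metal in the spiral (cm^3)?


Formula: V = pi * (d/2)^2 * L  (cylinder volume)
Radius = 0.51/2 = 0.255 cm
V = pi * 0.255^2 * 62 = 12.6655 cm^3

Answer: 12.6655 cm^3


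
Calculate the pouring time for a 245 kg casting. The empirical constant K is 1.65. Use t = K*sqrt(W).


Formula: t = K * sqrt(W)
sqrt(W) = sqrt(245) = 15.65248
t = 1.65 * 15.65248 = 25.8266 s


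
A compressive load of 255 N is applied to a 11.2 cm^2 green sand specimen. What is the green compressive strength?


Formula: Compressive Strength = Force / Area
Strength = 255 N / 11.2 cm^2 = 22.7679 N/cm^2

Final answer: 22.7679 N/cm^2


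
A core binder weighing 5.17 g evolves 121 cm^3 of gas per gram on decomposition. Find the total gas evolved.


Formula: V_gas = W_binder * gas_evolution_rate
V = 5.17 g * 121 cm^3/g = 625.5700 cm^3

625.5700 cm^3


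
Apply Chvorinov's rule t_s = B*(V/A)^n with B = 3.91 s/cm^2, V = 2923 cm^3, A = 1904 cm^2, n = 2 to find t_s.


Formula: t_s = B * (V/A)^n  (Chvorinov's rule, n=2)
Modulus M = V/A = 2923/1904 = 1.535189 cm
M^2 = 1.535189^2 = 2.356805 cm^2
t_s = 3.91 * 2.356805 = 9.2151 s


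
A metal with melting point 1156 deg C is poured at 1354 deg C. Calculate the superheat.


Formula: Superheat = T_pour - T_melt
Superheat = 1354 - 1156 = 198 deg C


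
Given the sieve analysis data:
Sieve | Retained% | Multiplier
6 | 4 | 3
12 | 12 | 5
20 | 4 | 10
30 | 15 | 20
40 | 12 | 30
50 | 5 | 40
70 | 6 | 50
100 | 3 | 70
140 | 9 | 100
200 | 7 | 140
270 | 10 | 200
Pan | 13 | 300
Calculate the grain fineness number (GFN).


Formula: GFN = sum(pct * multiplier) / sum(pct)
sum(pct * multiplier) = 9262
sum(pct) = 100
GFN = 9262 / 100 = 92.62

92.62


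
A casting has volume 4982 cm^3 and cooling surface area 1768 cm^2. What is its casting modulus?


Formula: Casting Modulus M = V / A
M = 4982 cm^3 / 1768 cm^2 = 2.8179 cm


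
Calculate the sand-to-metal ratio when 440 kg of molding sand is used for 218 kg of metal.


Formula: Sand-to-Metal Ratio = W_sand / W_metal
Ratio = 440 kg / 218 kg = 2.0183

2.0183


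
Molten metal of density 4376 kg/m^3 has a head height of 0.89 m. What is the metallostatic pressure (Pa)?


Formula: P = rho * g * h
rho * g = 4376 * 9.81 = 42928.56 N/m^3
P = 42928.56 * 0.89 = 38206.4184 Pa

38206.4184 Pa


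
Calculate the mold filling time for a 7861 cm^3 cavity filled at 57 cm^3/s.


Formula: t_fill = V_mold / Q_flow
t = 7861 cm^3 / 57 cm^3/s = 137.9123 s


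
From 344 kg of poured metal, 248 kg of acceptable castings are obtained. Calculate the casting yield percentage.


Formula: Casting Yield = (W_good / W_total) * 100
Yield = (248 kg / 344 kg) * 100 = 72.0930%

Answer: 72.0930%


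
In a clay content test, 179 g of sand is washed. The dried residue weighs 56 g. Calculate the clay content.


Formula: Clay% = (W_total - W_washed) / W_total * 100
Clay mass = 179 - 56 = 123 g
Clay% = 123 / 179 * 100 = 68.7151%

Final answer: 68.7151%


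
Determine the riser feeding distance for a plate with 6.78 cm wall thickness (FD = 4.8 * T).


Formula: FD = 4.8 * T  (riser feeding-distance rule)
FD = 4.8 * 6.78 cm = 32.5440 cm

Answer: 32.5440 cm


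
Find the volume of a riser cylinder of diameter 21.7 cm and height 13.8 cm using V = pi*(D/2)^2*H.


Formula: V = pi * (D/2)^2 * H  (cylinder volume)
Radius = D/2 = 21.7/2 = 10.85 cm
V = pi * 10.85^2 * 13.8 = 5103.7387 cm^3


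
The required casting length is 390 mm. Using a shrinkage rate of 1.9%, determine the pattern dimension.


Formula: L_pattern = L_casting * (1 + shrinkage_rate/100)
Shrinkage factor = 1 + 1.9/100 = 1.019
L_pattern = 390 mm * 1.019 = 397.4100 mm


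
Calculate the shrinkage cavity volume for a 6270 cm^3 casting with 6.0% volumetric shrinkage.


Formula: V_shrink = V_casting * shrinkage_pct / 100
V_shrink = 6270 cm^3 * 6.0 / 100 = 376.2000 cm^3

Final answer: 376.2000 cm^3


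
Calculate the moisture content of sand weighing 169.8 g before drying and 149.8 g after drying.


Formula: MC = (W_wet - W_dry) / W_wet * 100
Water mass = 169.8 - 149.8 = 20.0 g
MC = 20.0 / 169.8 * 100 = 11.7786%

Answer: 11.7786%


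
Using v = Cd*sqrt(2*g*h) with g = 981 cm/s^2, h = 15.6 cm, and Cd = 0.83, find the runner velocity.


Formula: v = Cd * sqrt(2 * g * h)  (Torricelli with discharge coefficient)
2*g*h = 2 * 981 * 15.6 = 30607.2 cm^2/s^2
sqrt(30607.2) = 174.94914 cm/s
v = 0.83 * 174.94914 = 145.2078 cm/s

Answer: 145.2078 cm/s


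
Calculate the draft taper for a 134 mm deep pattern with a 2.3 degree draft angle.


Formula: taper = depth * tan(draft_angle)
tan(2.3 deg) = 0.0401641
taper = 134 mm * 0.0401641 = 5.3820 mm

Final answer: 5.3820 mm


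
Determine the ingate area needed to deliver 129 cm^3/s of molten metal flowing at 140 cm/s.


Formula: A_ingate = Q / v  (continuity equation)
A = 129 cm^3/s / 140 cm/s = 0.9214 cm^2


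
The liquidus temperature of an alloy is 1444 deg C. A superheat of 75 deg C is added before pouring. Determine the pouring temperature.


Formula: T_pour = T_melt + Superheat
T_pour = 1444 + 75 = 1519 deg C

Final answer: 1519 deg C


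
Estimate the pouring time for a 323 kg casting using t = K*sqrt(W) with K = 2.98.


Formula: t = K * sqrt(W)
sqrt(W) = sqrt(323) = 17.97220
t = 2.98 * 17.97220 = 53.5572 s


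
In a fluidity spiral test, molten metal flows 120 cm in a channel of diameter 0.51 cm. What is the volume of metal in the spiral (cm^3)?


Formula: V = pi * (d/2)^2 * L  (cylinder volume)
Radius = 0.51/2 = 0.255 cm
V = pi * 0.255^2 * 120 = 24.5138 cm^3

Answer: 24.5138 cm^3


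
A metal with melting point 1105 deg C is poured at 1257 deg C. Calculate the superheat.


Formula: Superheat = T_pour - T_melt
Superheat = 1257 - 1105 = 152 deg C

152 deg C


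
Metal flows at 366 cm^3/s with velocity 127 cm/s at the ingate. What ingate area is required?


Formula: A_ingate = Q / v  (continuity equation)
A = 366 cm^3/s / 127 cm/s = 2.8819 cm^2

Answer: 2.8819 cm^2


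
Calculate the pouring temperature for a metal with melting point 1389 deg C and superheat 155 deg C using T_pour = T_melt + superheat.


Formula: T_pour = T_melt + Superheat
T_pour = 1389 + 155 = 1544 deg C

Final answer: 1544 deg C


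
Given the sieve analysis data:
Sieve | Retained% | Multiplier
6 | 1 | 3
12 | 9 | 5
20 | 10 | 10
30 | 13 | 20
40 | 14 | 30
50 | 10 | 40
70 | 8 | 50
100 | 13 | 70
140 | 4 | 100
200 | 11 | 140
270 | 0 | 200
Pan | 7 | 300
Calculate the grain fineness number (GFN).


Formula: GFN = sum(pct * multiplier) / sum(pct)
sum(pct * multiplier) = 6578
sum(pct) = 100
GFN = 6578 / 100 = 65.78

Final answer: 65.78


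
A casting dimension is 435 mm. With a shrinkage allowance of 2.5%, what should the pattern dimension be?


Formula: L_pattern = L_casting * (1 + shrinkage_rate/100)
Shrinkage factor = 1 + 2.5/100 = 1.025
L_pattern = 435 mm * 1.025 = 445.8750 mm


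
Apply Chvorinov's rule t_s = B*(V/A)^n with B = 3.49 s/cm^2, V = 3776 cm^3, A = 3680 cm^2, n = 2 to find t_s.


Formula: t_s = B * (V/A)^n  (Chvorinov's rule, n=2)
Modulus M = V/A = 3776/3680 = 1.026087 cm
M^2 = 1.026087^2 = 1.052855 cm^2
t_s = 3.49 * 1.052855 = 3.6745 s


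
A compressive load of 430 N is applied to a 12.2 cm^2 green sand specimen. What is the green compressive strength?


Formula: Compressive Strength = Force / Area
Strength = 430 N / 12.2 cm^2 = 35.2459 N/cm^2


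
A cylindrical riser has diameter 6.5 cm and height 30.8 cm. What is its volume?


Formula: V = pi * (D/2)^2 * H  (cylinder volume)
Radius = D/2 = 6.5/2 = 3.25 cm
V = pi * 3.25^2 * 30.8 = 1022.0386 cm^3

Final answer: 1022.0386 cm^3


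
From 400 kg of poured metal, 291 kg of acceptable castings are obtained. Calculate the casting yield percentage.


Formula: Casting Yield = (W_good / W_total) * 100
Yield = (291 kg / 400 kg) * 100 = 72.7500%


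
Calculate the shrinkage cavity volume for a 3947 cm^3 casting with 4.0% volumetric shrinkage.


Formula: V_shrink = V_casting * shrinkage_pct / 100
V_shrink = 3947 cm^3 * 4.0 / 100 = 157.8800 cm^3

Answer: 157.8800 cm^3


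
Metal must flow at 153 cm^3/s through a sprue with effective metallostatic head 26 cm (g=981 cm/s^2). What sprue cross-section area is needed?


Formula: v = sqrt(2*g*h), A = Q/v
Velocity: v = sqrt(2 * 981 * 26) = sqrt(51012) = 225.8584 cm/s
Sprue area: A = Q / v = 153 / 225.8584 = 0.6774 cm^2

0.6774 cm^2


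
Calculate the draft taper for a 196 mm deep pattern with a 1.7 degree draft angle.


Formula: taper = depth * tan(draft_angle)
tan(1.7 deg) = 0.0296793
taper = 196 mm * 0.0296793 = 5.8171 mm


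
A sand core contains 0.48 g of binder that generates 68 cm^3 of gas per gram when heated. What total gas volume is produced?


Formula: V_gas = W_binder * gas_evolution_rate
V = 0.48 g * 68 cm^3/g = 32.6400 cm^3

Answer: 32.6400 cm^3


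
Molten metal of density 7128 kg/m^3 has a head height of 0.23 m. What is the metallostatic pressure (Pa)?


Formula: P = rho * g * h
rho * g = 7128 * 9.81 = 69925.68 N/m^3
P = 69925.68 * 0.23 = 16082.9064 Pa


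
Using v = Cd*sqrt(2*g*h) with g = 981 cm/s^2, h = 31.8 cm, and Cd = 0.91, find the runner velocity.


Formula: v = Cd * sqrt(2 * g * h)  (Torricelli with discharge coefficient)
2*g*h = 2 * 981 * 31.8 = 62391.6 cm^2/s^2
sqrt(62391.6) = 249.78311 cm/s
v = 0.91 * 249.78311 = 227.3026 cm/s

Final answer: 227.3026 cm/s


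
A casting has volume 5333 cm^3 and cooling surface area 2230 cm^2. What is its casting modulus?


Formula: Casting Modulus M = V / A
M = 5333 cm^3 / 2230 cm^2 = 2.3915 cm

Final answer: 2.3915 cm


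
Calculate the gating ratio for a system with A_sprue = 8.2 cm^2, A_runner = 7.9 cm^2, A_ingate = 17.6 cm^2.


Sprue:Runner:Ingate = 1 : 7.9/8.2 : 17.6/8.2 = 1:0.96:2.15

Final answer: 1:0.96:2.15


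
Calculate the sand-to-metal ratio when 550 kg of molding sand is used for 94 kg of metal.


Formula: Sand-to-Metal Ratio = W_sand / W_metal
Ratio = 550 kg / 94 kg = 5.8511

Final answer: 5.8511


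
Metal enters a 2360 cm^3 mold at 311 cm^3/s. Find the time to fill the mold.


Formula: t_fill = V_mold / Q_flow
t = 2360 cm^3 / 311 cm^3/s = 7.5884 s

7.5884 s


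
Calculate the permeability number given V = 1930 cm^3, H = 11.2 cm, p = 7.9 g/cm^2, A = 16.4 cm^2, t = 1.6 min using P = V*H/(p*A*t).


Formula: Permeability Number P = (V * H) / (p * A * t)
Numerator: V * H = 1930 * 11.2 = 21616.0
Denominator: p * A * t = 7.9 * 16.4 * 1.6 = 207.296
P = 21616.0 / 207.296 = 104.2760

Final answer: 104.2760


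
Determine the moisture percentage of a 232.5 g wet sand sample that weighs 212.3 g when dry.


Formula: MC = (W_wet - W_dry) / W_wet * 100
Water mass = 232.5 - 212.3 = 20.2 g
MC = 20.2 / 232.5 * 100 = 8.6882%

Answer: 8.6882%


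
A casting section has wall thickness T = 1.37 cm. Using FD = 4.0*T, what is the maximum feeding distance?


Formula: FD = 4.0 * T  (riser feeding-distance rule)
FD = 4.0 * 1.37 cm = 5.4800 cm

5.4800 cm


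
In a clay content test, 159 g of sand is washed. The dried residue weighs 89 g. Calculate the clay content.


Formula: Clay% = (W_total - W_washed) / W_total * 100
Clay mass = 159 - 89 = 70 g
Clay% = 70 / 159 * 100 = 44.0252%


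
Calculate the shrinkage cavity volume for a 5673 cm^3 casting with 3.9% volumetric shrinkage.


Formula: V_shrink = V_casting * shrinkage_pct / 100
V_shrink = 5673 cm^3 * 3.9 / 100 = 221.2470 cm^3


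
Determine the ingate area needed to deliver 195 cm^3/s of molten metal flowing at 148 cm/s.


Formula: A_ingate = Q / v  (continuity equation)
A = 195 cm^3/s / 148 cm/s = 1.3176 cm^2

Answer: 1.3176 cm^2


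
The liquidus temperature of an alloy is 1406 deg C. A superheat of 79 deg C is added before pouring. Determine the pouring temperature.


Formula: T_pour = T_melt + Superheat
T_pour = 1406 + 79 = 1485 deg C

Final answer: 1485 deg C


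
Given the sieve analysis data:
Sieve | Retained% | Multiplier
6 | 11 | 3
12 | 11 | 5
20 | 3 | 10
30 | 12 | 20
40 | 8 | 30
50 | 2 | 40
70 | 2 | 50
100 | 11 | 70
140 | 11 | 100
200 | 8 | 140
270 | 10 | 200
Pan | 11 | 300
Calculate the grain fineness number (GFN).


Formula: GFN = sum(pct * multiplier) / sum(pct)
sum(pct * multiplier) = 9068
sum(pct) = 100
GFN = 9068 / 100 = 90.68

Final answer: 90.68


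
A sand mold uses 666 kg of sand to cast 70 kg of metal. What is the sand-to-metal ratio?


Formula: Sand-to-Metal Ratio = W_sand / W_metal
Ratio = 666 kg / 70 kg = 9.5143

9.5143


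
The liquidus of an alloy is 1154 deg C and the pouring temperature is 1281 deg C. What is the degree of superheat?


Formula: Superheat = T_pour - T_melt
Superheat = 1281 - 1154 = 127 deg C

127 deg C


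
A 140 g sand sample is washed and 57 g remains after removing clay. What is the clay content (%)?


Formula: Clay% = (W_total - W_washed) / W_total * 100
Clay mass = 140 - 57 = 83 g
Clay% = 83 / 140 * 100 = 59.2857%


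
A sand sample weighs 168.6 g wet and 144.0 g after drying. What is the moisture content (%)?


Formula: MC = (W_wet - W_dry) / W_wet * 100
Water mass = 168.6 - 144.0 = 24.6 g
MC = 24.6 / 168.6 * 100 = 14.5907%

Final answer: 14.5907%


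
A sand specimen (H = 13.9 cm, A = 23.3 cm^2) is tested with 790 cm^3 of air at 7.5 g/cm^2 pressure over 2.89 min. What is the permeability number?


Formula: Permeability Number P = (V * H) / (p * A * t)
Numerator: V * H = 790 * 13.9 = 10981.0
Denominator: p * A * t = 7.5 * 23.3 * 2.89 = 505.0275
P = 10981.0 / 505.0275 = 21.7434

21.7434


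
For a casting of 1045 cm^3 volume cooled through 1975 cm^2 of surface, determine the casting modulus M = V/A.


Formula: Casting Modulus M = V / A
M = 1045 cm^3 / 1975 cm^2 = 0.5291 cm


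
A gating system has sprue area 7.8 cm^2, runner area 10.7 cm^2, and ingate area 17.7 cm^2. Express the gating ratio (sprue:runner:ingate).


Sprue:Runner:Ingate = 1 : 10.7/7.8 : 17.7/7.8 = 1:1.37:2.27


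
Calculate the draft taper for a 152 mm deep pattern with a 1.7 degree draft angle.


Formula: taper = depth * tan(draft_angle)
tan(1.7 deg) = 0.0296793
taper = 152 mm * 0.0296793 = 4.5113 mm

Answer: 4.5113 mm


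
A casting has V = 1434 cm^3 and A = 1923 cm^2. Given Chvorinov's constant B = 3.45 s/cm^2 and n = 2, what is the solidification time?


Formula: t_s = B * (V/A)^n  (Chvorinov's rule, n=2)
Modulus M = V/A = 1434/1923 = 0.745710 cm
M^2 = 0.745710^2 = 0.556083 cm^2
t_s = 3.45 * 0.556083 = 1.9185 s

Final answer: 1.9185 s


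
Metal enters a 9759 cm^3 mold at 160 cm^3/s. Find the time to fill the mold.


Formula: t_fill = V_mold / Q_flow
t = 9759 cm^3 / 160 cm^3/s = 60.9937 s

Final answer: 60.9937 s


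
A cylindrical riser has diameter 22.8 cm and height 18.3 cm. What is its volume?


Formula: V = pi * (D/2)^2 * H  (cylinder volume)
Radius = D/2 = 22.8/2 = 11.4 cm
V = pi * 11.4^2 * 18.3 = 7471.5493 cm^3


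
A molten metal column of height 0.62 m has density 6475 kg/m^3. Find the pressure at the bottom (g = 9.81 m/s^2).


Formula: P = rho * g * h
rho * g = 6475 * 9.81 = 63519.75 N/m^3
P = 63519.75 * 0.62 = 39382.2450 Pa

39382.2450 Pa


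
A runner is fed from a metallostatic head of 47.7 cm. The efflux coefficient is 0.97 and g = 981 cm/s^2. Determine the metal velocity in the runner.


Formula: v = Cd * sqrt(2 * g * h)  (Torricelli with discharge coefficient)
2*g*h = 2 * 981 * 47.7 = 93587.4 cm^2/s^2
sqrt(93587.4) = 305.92058 cm/s
v = 0.97 * 305.92058 = 296.7430 cm/s

296.7430 cm/s


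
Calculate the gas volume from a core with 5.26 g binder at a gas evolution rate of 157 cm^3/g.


Formula: V_gas = W_binder * gas_evolution_rate
V = 5.26 g * 157 cm^3/g = 825.8200 cm^3

Answer: 825.8200 cm^3


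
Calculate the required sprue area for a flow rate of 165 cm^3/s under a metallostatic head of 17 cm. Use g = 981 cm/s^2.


Formula: v = sqrt(2*g*h), A = Q/v
Velocity: v = sqrt(2 * 981 * 17) = sqrt(33354) = 182.6308 cm/s
Sprue area: A = Q / v = 165 / 182.6308 = 0.9035 cm^2


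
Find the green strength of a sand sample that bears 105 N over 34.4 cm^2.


Formula: Compressive Strength = Force / Area
Strength = 105 N / 34.4 cm^2 = 3.0523 N/cm^2

3.0523 N/cm^2


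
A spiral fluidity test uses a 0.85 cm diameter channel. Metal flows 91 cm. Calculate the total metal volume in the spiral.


Formula: V = pi * (d/2)^2 * L  (cylinder volume)
Radius = 0.85/2 = 0.425 cm
V = pi * 0.425^2 * 91 = 51.6380 cm^3

51.6380 cm^3


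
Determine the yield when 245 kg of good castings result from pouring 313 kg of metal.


Formula: Casting Yield = (W_good / W_total) * 100
Yield = (245 kg / 313 kg) * 100 = 78.2748%

Final answer: 78.2748%


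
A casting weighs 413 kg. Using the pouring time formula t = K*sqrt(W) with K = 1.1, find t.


Formula: t = K * sqrt(W)
sqrt(W) = sqrt(413) = 20.32240
t = 1.1 * 20.32240 = 22.3546 s


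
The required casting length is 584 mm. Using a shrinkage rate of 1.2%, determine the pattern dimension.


Formula: L_pattern = L_casting * (1 + shrinkage_rate/100)
Shrinkage factor = 1 + 1.2/100 = 1.012
L_pattern = 584 mm * 1.012 = 591.0080 mm

591.0080 mm


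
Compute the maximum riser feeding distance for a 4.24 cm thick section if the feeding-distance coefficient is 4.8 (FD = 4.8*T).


Formula: FD = 4.8 * T  (riser feeding-distance rule)
FD = 4.8 * 4.24 cm = 20.3520 cm


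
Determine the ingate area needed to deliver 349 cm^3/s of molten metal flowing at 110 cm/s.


Formula: A_ingate = Q / v  (continuity equation)
A = 349 cm^3/s / 110 cm/s = 3.1727 cm^2

Answer: 3.1727 cm^2


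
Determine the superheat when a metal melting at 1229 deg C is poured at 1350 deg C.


Formula: Superheat = T_pour - T_melt
Superheat = 1350 - 1229 = 121 deg C


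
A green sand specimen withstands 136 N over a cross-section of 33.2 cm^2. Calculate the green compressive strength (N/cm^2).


Formula: Compressive Strength = Force / Area
Strength = 136 N / 33.2 cm^2 = 4.0964 N/cm^2

Final answer: 4.0964 N/cm^2


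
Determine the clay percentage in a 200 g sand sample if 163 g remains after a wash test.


Formula: Clay% = (W_total - W_washed) / W_total * 100
Clay mass = 200 - 163 = 37 g
Clay% = 37 / 200 * 100 = 18.5000%

Answer: 18.5000%


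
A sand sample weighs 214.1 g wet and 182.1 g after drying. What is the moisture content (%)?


Formula: MC = (W_wet - W_dry) / W_wet * 100
Water mass = 214.1 - 182.1 = 32.0 g
MC = 32.0 / 214.1 * 100 = 14.9463%

14.9463%


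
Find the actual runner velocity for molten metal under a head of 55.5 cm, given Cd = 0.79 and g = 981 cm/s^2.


Formula: v = Cd * sqrt(2 * g * h)  (Torricelli with discharge coefficient)
2*g*h = 2 * 981 * 55.5 = 108891.0 cm^2/s^2
sqrt(108891.0) = 329.98636 cm/s
v = 0.79 * 329.98636 = 260.6892 cm/s

Final answer: 260.6892 cm/s


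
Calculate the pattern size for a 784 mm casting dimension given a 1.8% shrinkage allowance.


Formula: L_pattern = L_casting * (1 + shrinkage_rate/100)
Shrinkage factor = 1 + 1.8/100 = 1.018
L_pattern = 784 mm * 1.018 = 798.1120 mm

Final answer: 798.1120 mm


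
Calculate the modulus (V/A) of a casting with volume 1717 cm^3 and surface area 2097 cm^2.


Formula: Casting Modulus M = V / A
M = 1717 cm^3 / 2097 cm^2 = 0.8188 cm


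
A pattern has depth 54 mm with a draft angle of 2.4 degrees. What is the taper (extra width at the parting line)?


Formula: taper = depth * tan(draft_angle)
tan(2.4 deg) = 0.0419124
taper = 54 mm * 0.0419124 = 2.2633 mm

Final answer: 2.2633 mm


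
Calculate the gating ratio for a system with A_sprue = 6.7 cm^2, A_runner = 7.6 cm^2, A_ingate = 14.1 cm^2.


Sprue:Runner:Ingate = 1 : 7.6/6.7 : 14.1/6.7 = 1:1.13:2.10

1:1.13:2.10


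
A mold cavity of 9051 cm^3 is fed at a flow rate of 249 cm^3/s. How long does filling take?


Formula: t_fill = V_mold / Q_flow
t = 9051 cm^3 / 249 cm^3/s = 36.3494 s

Answer: 36.3494 s


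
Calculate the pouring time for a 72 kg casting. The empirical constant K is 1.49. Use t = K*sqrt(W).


Formula: t = K * sqrt(W)
sqrt(W) = sqrt(72) = 8.48528
t = 1.49 * 8.48528 = 12.6431 s

Answer: 12.6431 s


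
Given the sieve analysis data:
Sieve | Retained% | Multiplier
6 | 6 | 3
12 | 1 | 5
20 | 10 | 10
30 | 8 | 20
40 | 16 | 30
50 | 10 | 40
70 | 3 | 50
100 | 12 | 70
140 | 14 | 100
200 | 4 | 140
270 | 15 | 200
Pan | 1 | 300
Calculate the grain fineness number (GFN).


Formula: GFN = sum(pct * multiplier) / sum(pct)
sum(pct * multiplier) = 7413
sum(pct) = 100
GFN = 7413 / 100 = 74.13

Final answer: 74.13


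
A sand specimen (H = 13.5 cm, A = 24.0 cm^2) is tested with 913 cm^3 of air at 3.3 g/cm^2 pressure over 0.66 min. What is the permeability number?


Formula: Permeability Number P = (V * H) / (p * A * t)
Numerator: V * H = 913 * 13.5 = 12325.5
Denominator: p * A * t = 3.3 * 24.0 * 0.66 = 52.272
P = 12325.5 / 52.272 = 235.7955


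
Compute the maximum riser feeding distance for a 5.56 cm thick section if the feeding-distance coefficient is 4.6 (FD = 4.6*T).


Formula: FD = 4.6 * T  (riser feeding-distance rule)
FD = 4.6 * 5.56 cm = 25.5760 cm

Answer: 25.5760 cm


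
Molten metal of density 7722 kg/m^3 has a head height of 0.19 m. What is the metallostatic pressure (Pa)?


Formula: P = rho * g * h
rho * g = 7722 * 9.81 = 75752.82 N/m^3
P = 75752.82 * 0.19 = 14393.0358 Pa

14393.0358 Pa


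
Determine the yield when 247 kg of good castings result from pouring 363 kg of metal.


Formula: Casting Yield = (W_good / W_total) * 100
Yield = (247 kg / 363 kg) * 100 = 68.0441%

Answer: 68.0441%


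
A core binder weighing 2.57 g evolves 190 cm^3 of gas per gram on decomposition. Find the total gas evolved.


Formula: V_gas = W_binder * gas_evolution_rate
V = 2.57 g * 190 cm^3/g = 488.3000 cm^3


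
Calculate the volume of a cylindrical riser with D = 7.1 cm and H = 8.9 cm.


Formula: V = pi * (D/2)^2 * H  (cylinder volume)
Radius = D/2 = 7.1/2 = 3.55 cm
V = pi * 3.55^2 * 8.9 = 352.3681 cm^3

Final answer: 352.3681 cm^3


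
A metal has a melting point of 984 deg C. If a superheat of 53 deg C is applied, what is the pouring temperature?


Formula: T_pour = T_melt + Superheat
T_pour = 984 + 53 = 1037 deg C


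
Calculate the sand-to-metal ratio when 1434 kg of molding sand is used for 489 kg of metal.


Formula: Sand-to-Metal Ratio = W_sand / W_metal
Ratio = 1434 kg / 489 kg = 2.9325

Answer: 2.9325


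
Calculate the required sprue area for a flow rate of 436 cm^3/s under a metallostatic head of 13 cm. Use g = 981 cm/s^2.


Formula: v = sqrt(2*g*h), A = Q/v
Velocity: v = sqrt(2 * 981 * 13) = sqrt(25506) = 159.7060 cm/s
Sprue area: A = Q / v = 436 / 159.7060 = 2.7300 cm^2


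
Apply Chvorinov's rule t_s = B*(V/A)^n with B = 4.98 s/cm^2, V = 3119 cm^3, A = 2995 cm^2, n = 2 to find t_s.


Formula: t_s = B * (V/A)^n  (Chvorinov's rule, n=2)
Modulus M = V/A = 3119/2995 = 1.041402 cm
M^2 = 1.041402^2 = 1.084518 cm^2
t_s = 4.98 * 1.084518 = 5.4009 s

Answer: 5.4009 s


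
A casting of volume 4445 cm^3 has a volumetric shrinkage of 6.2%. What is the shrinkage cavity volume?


Formula: V_shrink = V_casting * shrinkage_pct / 100
V_shrink = 4445 cm^3 * 6.2 / 100 = 275.5900 cm^3

Answer: 275.5900 cm^3


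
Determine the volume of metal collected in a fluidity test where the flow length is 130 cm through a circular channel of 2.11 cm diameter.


Formula: V = pi * (d/2)^2 * L  (cylinder volume)
Radius = 2.11/2 = 1.055 cm
V = pi * 1.055^2 * 130 = 454.5673 cm^3

Final answer: 454.5673 cm^3


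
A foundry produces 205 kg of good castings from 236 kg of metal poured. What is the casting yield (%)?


Formula: Casting Yield = (W_good / W_total) * 100
Yield = (205 kg / 236 kg) * 100 = 86.8644%

Final answer: 86.8644%


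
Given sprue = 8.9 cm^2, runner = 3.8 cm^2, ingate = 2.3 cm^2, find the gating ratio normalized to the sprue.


Sprue:Runner:Ingate = 1 : 3.8/8.9 : 2.3/8.9 = 1:0.43:0.26

1:0.43:0.26


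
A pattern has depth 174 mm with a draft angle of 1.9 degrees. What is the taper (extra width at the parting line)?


Formula: taper = depth * tan(draft_angle)
tan(1.9 deg) = 0.0331734
taper = 174 mm * 0.0331734 = 5.7722 mm

5.7722 mm


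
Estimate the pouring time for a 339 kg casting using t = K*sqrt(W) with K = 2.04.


Formula: t = K * sqrt(W)
sqrt(W) = sqrt(339) = 18.41195
t = 2.04 * 18.41195 = 37.5604 s

Answer: 37.5604 s


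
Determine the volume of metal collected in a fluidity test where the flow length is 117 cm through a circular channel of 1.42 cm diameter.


Formula: V = pi * (d/2)^2 * L  (cylinder volume)
Radius = 1.42/2 = 0.71 cm
V = pi * 0.71^2 * 117 = 185.2902 cm^3


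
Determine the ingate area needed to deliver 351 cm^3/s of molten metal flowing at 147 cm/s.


Formula: A_ingate = Q / v  (continuity equation)
A = 351 cm^3/s / 147 cm/s = 2.3878 cm^2


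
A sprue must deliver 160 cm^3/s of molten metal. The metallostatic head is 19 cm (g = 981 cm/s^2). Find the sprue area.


Formula: v = sqrt(2*g*h), A = Q/v
Velocity: v = sqrt(2 * 981 * 19) = sqrt(37278) = 193.0751 cm/s
Sprue area: A = Q / v = 160 / 193.0751 = 0.8287 cm^2

Answer: 0.8287 cm^2


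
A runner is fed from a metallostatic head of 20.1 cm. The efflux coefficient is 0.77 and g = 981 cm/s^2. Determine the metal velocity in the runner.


Formula: v = Cd * sqrt(2 * g * h)  (Torricelli with discharge coefficient)
2*g*h = 2 * 981 * 20.1 = 39436.2 cm^2/s^2
sqrt(39436.2) = 198.58550 cm/s
v = 0.77 * 198.58550 = 152.9108 cm/s

152.9108 cm/s


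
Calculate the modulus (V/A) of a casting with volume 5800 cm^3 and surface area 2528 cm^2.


Formula: Casting Modulus M = V / A
M = 5800 cm^3 / 2528 cm^2 = 2.2943 cm

2.2943 cm


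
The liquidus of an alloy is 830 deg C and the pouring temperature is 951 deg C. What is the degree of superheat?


Formula: Superheat = T_pour - T_melt
Superheat = 951 - 830 = 121 deg C

Final answer: 121 deg C


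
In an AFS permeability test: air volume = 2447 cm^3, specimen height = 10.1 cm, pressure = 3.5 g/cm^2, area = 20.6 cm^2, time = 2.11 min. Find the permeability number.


Formula: Permeability Number P = (V * H) / (p * A * t)
Numerator: V * H = 2447 * 10.1 = 24714.7
Denominator: p * A * t = 3.5 * 20.6 * 2.11 = 152.131
P = 24714.7 / 152.131 = 162.4567

162.4567


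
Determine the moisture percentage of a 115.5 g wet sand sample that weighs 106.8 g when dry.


Formula: MC = (W_wet - W_dry) / W_wet * 100
Water mass = 115.5 - 106.8 = 8.7 g
MC = 8.7 / 115.5 * 100 = 7.5325%

Final answer: 7.5325%


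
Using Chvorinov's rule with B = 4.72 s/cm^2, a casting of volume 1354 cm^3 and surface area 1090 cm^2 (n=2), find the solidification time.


Formula: t_s = B * (V/A)^n  (Chvorinov's rule, n=2)
Modulus M = V/A = 1354/1090 = 1.242202 cm
M^2 = 1.242202^2 = 1.543066 cm^2
t_s = 4.72 * 1.543066 = 7.2833 s


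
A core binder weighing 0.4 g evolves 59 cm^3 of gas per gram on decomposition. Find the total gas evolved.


Formula: V_gas = W_binder * gas_evolution_rate
V = 0.4 g * 59 cm^3/g = 23.6000 cm^3

23.6000 cm^3


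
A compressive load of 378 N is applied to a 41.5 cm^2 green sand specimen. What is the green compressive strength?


Formula: Compressive Strength = Force / Area
Strength = 378 N / 41.5 cm^2 = 9.1084 N/cm^2


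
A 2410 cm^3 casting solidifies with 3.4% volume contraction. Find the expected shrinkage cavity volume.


Formula: V_shrink = V_casting * shrinkage_pct / 100
V_shrink = 2410 cm^3 * 3.4 / 100 = 81.9400 cm^3

81.9400 cm^3


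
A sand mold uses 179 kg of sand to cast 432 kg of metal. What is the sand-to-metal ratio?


Formula: Sand-to-Metal Ratio = W_sand / W_metal
Ratio = 179 kg / 432 kg = 0.4144

0.4144


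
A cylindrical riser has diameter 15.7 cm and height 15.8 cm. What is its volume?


Formula: V = pi * (D/2)^2 * H  (cylinder volume)
Radius = D/2 = 15.7/2 = 7.85 cm
V = pi * 7.85^2 * 15.8 = 3058.7661 cm^3


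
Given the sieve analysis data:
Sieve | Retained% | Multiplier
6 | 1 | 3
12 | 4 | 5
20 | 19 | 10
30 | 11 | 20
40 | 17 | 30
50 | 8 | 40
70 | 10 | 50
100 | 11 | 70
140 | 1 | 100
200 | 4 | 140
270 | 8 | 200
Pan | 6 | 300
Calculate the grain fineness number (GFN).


Formula: GFN = sum(pct * multiplier) / sum(pct)
sum(pct * multiplier) = 6593
sum(pct) = 100
GFN = 6593 / 100 = 65.93


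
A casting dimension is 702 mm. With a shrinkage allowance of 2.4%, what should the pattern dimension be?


Formula: L_pattern = L_casting * (1 + shrinkage_rate/100)
Shrinkage factor = 1 + 2.4/100 = 1.024
L_pattern = 702 mm * 1.024 = 718.8480 mm

Final answer: 718.8480 mm


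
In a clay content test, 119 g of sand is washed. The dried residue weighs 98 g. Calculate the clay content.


Formula: Clay% = (W_total - W_washed) / W_total * 100
Clay mass = 119 - 98 = 21 g
Clay% = 21 / 119 * 100 = 17.6471%

Answer: 17.6471%


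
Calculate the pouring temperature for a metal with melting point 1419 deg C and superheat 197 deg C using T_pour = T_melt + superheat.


Formula: T_pour = T_melt + Superheat
T_pour = 1419 + 197 = 1616 deg C


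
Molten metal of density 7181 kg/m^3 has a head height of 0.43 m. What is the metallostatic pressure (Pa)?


Formula: P = rho * g * h
rho * g = 7181 * 9.81 = 70445.61 N/m^3
P = 70445.61 * 0.43 = 30291.6123 Pa

Answer: 30291.6123 Pa


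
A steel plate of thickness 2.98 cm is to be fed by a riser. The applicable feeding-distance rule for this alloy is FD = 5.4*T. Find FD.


Formula: FD = 5.4 * T  (riser feeding-distance rule)
FD = 5.4 * 2.98 cm = 16.0920 cm


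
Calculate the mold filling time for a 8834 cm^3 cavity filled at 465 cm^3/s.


Formula: t_fill = V_mold / Q_flow
t = 8834 cm^3 / 465 cm^3/s = 18.9978 s

Final answer: 18.9978 s


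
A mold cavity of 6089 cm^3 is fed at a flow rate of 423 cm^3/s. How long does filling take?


Formula: t_fill = V_mold / Q_flow
t = 6089 cm^3 / 423 cm^3/s = 14.3948 s

14.3948 s


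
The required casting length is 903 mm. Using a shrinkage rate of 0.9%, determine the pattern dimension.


Formula: L_pattern = L_casting * (1 + shrinkage_rate/100)
Shrinkage factor = 1 + 0.9/100 = 1.009
L_pattern = 903 mm * 1.009 = 911.1270 mm

911.1270 mm


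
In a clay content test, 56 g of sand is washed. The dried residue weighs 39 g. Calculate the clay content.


Formula: Clay% = (W_total - W_washed) / W_total * 100
Clay mass = 56 - 39 = 17 g
Clay% = 17 / 56 * 100 = 30.3571%

30.3571%


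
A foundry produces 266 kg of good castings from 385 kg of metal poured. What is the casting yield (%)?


Formula: Casting Yield = (W_good / W_total) * 100
Yield = (266 kg / 385 kg) * 100 = 69.0909%


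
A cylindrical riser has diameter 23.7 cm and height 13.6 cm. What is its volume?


Formula: V = pi * (D/2)^2 * H  (cylinder volume)
Radius = D/2 = 23.7/2 = 11.85 cm
V = pi * 11.85^2 * 13.6 = 5999.6440 cm^3

5999.6440 cm^3


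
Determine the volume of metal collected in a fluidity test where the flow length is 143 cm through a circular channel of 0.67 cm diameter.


Formula: V = pi * (d/2)^2 * L  (cylinder volume)
Radius = 0.67/2 = 0.335 cm
V = pi * 0.335^2 * 143 = 50.4168 cm^3

Answer: 50.4168 cm^3


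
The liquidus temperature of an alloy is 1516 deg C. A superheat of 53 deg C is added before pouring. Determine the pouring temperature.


Formula: T_pour = T_melt + Superheat
T_pour = 1516 + 53 = 1569 deg C

Final answer: 1569 deg C


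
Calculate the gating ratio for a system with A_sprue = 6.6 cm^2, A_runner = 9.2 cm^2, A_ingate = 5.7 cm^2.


Sprue:Runner:Ingate = 1 : 9.2/6.6 : 5.7/6.6 = 1:1.39:0.86

Answer: 1:1.39:0.86


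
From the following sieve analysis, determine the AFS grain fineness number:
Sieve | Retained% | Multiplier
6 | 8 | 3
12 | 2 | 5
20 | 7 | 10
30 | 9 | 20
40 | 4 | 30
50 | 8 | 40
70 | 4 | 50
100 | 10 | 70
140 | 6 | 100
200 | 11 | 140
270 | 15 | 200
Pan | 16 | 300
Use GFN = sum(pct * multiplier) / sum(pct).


Formula: GFN = sum(pct * multiplier) / sum(pct)
sum(pct * multiplier) = 11564
sum(pct) = 100
GFN = 11564 / 100 = 115.64

Answer: 115.64


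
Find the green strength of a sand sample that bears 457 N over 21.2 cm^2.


Formula: Compressive Strength = Force / Area
Strength = 457 N / 21.2 cm^2 = 21.5566 N/cm^2

Final answer: 21.5566 N/cm^2


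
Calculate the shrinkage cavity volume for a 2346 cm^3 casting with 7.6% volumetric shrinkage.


Formula: V_shrink = V_casting * shrinkage_pct / 100
V_shrink = 2346 cm^3 * 7.6 / 100 = 178.2960 cm^3

178.2960 cm^3


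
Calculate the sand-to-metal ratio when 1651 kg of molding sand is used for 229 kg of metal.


Formula: Sand-to-Metal Ratio = W_sand / W_metal
Ratio = 1651 kg / 229 kg = 7.2096

Answer: 7.2096


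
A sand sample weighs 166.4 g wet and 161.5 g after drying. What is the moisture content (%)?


Formula: MC = (W_wet - W_dry) / W_wet * 100
Water mass = 166.4 - 161.5 = 4.9 g
MC = 4.9 / 166.4 * 100 = 2.9447%


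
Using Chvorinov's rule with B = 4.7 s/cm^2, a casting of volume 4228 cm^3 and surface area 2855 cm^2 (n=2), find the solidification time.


Formula: t_s = B * (V/A)^n  (Chvorinov's rule, n=2)
Modulus M = V/A = 4228/2855 = 1.480911 cm
M^2 = 1.480911^2 = 2.193097 cm^2
t_s = 4.7 * 2.193097 = 10.3076 s

Final answer: 10.3076 s


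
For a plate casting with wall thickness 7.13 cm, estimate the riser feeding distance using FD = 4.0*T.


Formula: FD = 4.0 * T  (riser feeding-distance rule)
FD = 4.0 * 7.13 cm = 28.5200 cm

Final answer: 28.5200 cm


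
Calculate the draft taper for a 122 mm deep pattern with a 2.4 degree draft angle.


Formula: taper = depth * tan(draft_angle)
tan(2.4 deg) = 0.0419124
taper = 122 mm * 0.0419124 = 5.1133 mm

Answer: 5.1133 mm


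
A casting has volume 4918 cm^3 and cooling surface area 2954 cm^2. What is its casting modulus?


Formula: Casting Modulus M = V / A
M = 4918 cm^3 / 2954 cm^2 = 1.6649 cm

1.6649 cm


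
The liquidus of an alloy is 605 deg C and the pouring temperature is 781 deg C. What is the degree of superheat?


Formula: Superheat = T_pour - T_melt
Superheat = 781 - 605 = 176 deg C


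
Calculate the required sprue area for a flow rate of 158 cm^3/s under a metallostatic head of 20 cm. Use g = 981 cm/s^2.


Formula: v = sqrt(2*g*h), A = Q/v
Velocity: v = sqrt(2 * 981 * 20) = sqrt(39240) = 198.0909 cm/s
Sprue area: A = Q / v = 158 / 198.0909 = 0.7976 cm^2


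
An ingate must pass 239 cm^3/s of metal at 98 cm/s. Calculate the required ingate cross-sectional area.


Formula: A_ingate = Q / v  (continuity equation)
A = 239 cm^3/s / 98 cm/s = 2.4388 cm^2

Final answer: 2.4388 cm^2


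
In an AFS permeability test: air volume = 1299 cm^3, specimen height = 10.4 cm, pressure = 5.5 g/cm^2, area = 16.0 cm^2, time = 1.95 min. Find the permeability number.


Formula: Permeability Number P = (V * H) / (p * A * t)
Numerator: V * H = 1299 * 10.4 = 13509.6
Denominator: p * A * t = 5.5 * 16.0 * 1.95 = 171.6
P = 13509.6 / 171.6 = 78.7273

Final answer: 78.7273
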